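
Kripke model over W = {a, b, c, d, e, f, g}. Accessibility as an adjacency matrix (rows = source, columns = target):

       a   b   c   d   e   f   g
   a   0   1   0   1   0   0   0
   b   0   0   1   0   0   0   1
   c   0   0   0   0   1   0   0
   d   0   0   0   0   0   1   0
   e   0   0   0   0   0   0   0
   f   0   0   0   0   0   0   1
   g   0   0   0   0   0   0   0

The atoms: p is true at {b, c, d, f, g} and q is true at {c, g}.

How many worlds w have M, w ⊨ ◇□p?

5

a: successors {b, d}; □p there: b:T, d:T. ✓
b: successors {c, g}; □p there: c:F, g:T. ✓
c: successors {e}; □p there: e:T. ✓
d: successors {f}; □p there: f:T. ✓
e: no successors, so ◇□p fails. ✗
f: successors {g}; □p there: g:T. ✓
g: no successors, so ◇□p fails. ✗
Satisfying worlds: {a, b, c, d, f}.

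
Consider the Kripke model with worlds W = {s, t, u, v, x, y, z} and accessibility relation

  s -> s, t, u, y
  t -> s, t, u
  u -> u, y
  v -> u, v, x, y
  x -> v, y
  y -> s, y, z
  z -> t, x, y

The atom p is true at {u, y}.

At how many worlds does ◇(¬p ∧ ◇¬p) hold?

6

s: successors {s, t, u, y}; ¬p ∧ ◇¬p there: s:T, t:T, u:F, y:F. ✓
t: successors {s, t, u}; ¬p ∧ ◇¬p there: s:T, t:T, u:F. ✓
u: successors {u, y}; ¬p ∧ ◇¬p there: u:F, y:F. ✗
v: successors {u, v, x, y}; ¬p ∧ ◇¬p there: u:F, v:T, x:T, y:F. ✓
x: successors {v, y}; ¬p ∧ ◇¬p there: v:T, y:F. ✓
y: successors {s, y, z}; ¬p ∧ ◇¬p there: s:T, y:F, z:T. ✓
z: successors {t, x, y}; ¬p ∧ ◇¬p there: t:T, x:T, y:F. ✓
Satisfying worlds: {s, t, v, x, y, z}.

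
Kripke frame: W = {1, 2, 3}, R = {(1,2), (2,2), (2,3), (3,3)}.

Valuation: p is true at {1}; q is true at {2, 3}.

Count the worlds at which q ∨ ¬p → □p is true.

1: q ∨ ¬p is F, □p is F. ✓
2: q ∨ ¬p is T, □p is F. ✗
3: q ∨ ¬p is T, □p is F. ✗
Satisfying worlds: {1}.

1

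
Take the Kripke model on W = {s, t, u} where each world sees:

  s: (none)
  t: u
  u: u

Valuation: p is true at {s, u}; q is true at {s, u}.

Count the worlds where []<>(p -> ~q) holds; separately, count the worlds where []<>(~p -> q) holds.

1 and 3

For []<>(p -> ~q):
s: no successors, so []<>(p -> ~q) holds vacuously. ✓
t: successors {u}; <>(p -> ~q) there: u:F. ✗
u: successors {u}; <>(p -> ~q) there: u:F. ✗
— 1 world.
For []<>(~p -> q):
s: no successors, so []<>(~p -> q) holds vacuously. ✓
t: successors {u}; <>(~p -> q) there: u:T. ✓
u: successors {u}; <>(~p -> q) there: u:T. ✓
— 3 worlds.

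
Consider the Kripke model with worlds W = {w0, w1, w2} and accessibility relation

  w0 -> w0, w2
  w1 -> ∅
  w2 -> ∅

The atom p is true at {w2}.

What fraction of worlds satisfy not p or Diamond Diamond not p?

w0: not p is T, Diamond Diamond not p is T. ✓
w1: not p is T, Diamond Diamond not p is F. ✓
w2: not p is F, Diamond Diamond not p is F. ✗
That's 2 of 3 worlds, so 2/3.

2/3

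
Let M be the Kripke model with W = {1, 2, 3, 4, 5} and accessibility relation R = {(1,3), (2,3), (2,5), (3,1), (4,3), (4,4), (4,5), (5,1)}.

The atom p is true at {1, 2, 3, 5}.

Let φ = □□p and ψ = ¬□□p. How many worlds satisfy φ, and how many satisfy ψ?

4 and 1

For □□p:
1: successors {3}; □p there: 3:T. ✓
2: successors {3, 5}; □p there: 3:T, 5:T. ✓
3: successors {1}; □p there: 1:T. ✓
4: successors {3, 4, 5}; □p there: 3:T, 4:F, 5:T. ✗
5: successors {1}; □p there: 1:T. ✓
— 4 worlds.
For ¬□□p:
1: □□p is T. ✗
2: □□p is T. ✗
3: □□p is T. ✗
4: □□p is F. ✓
5: □□p is T. ✗
— 1 world.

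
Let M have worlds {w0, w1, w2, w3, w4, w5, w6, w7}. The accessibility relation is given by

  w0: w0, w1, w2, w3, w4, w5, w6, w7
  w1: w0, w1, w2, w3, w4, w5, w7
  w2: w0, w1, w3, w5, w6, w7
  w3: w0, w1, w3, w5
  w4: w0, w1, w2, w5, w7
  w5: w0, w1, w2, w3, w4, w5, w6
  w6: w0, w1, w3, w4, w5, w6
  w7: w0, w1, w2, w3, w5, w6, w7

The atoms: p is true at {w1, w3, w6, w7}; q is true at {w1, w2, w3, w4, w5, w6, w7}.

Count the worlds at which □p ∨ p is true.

4

w0: □p is F, p is F. ✗
w1: □p is F, p is T. ✓
w2: □p is F, p is F. ✗
w3: □p is F, p is T. ✓
w4: □p is F, p is F. ✗
w5: □p is F, p is F. ✗
w6: □p is F, p is T. ✓
w7: □p is F, p is T. ✓
Satisfying worlds: {w1, w3, w6, w7}.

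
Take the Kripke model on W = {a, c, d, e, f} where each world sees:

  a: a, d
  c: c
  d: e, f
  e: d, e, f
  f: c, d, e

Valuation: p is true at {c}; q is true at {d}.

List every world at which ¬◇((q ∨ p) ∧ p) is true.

{a, d, e}

a: ◇((q ∨ p) ∧ p) is F. ✓
c: ◇((q ∨ p) ∧ p) is T. ✗
d: ◇((q ∨ p) ∧ p) is F. ✓
e: ◇((q ∨ p) ∧ p) is F. ✓
f: ◇((q ∨ p) ∧ p) is T. ✗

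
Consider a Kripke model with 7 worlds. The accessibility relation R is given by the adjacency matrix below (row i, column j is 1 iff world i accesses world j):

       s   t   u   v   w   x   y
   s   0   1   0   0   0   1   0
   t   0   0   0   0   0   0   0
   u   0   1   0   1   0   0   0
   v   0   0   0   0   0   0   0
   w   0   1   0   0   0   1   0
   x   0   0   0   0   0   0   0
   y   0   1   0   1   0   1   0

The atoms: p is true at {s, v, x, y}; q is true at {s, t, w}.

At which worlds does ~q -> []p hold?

{s, t, v, w, x}

s: ~q is F, []p is F. ✓
t: ~q is F, []p is T. ✓
u: ~q is T, []p is F. ✗
v: ~q is T, []p is T. ✓
w: ~q is F, []p is F. ✓
x: ~q is T, []p is T. ✓
y: ~q is T, []p is F. ✗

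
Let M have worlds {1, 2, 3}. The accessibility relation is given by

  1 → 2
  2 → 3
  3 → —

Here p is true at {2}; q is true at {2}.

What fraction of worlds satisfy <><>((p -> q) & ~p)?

1: successors {2}; <>((p -> q) & ~p) there: 2:T. ✓
2: successors {3}; <>((p -> q) & ~p) there: 3:F. ✗
3: no successors, so <><>((p -> q) & ~p) fails. ✗
That's 1 of 3 worlds, so 1/3.

1/3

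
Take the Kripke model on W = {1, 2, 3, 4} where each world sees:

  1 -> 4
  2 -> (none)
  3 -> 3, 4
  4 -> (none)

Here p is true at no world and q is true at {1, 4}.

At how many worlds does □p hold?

1: successors {4}; p there: 4:F. ✗
2: no successors, so □p holds vacuously. ✓
3: successors {3, 4}; p there: 3:F, 4:F. ✗
4: no successors, so □p holds vacuously. ✓
Satisfying worlds: {2, 4}.

2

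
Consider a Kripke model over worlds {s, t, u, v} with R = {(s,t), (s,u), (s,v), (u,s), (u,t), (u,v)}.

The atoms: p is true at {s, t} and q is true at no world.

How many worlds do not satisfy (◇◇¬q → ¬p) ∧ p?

s: ◇◇¬q → ¬p is F, p is T. ✗
t: ◇◇¬q → ¬p is T, p is T. ✓
u: ◇◇¬q → ¬p is T, p is F. ✗
v: ◇◇¬q → ¬p is T, p is F. ✗
Satisfying worlds: {t}.
So (◇◇¬q → ¬p) ∧ p fails at the other 3 worlds.

3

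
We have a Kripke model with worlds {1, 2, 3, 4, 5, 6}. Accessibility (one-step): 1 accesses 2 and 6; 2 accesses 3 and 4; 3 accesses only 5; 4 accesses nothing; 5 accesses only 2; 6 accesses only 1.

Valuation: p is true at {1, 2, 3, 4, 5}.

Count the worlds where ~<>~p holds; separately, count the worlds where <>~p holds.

For ~<>~p:
1: <>~p is T. ✗
2: <>~p is F. ✓
3: <>~p is F. ✓
4: <>~p is F. ✓
5: <>~p is F. ✓
6: <>~p is F. ✓
— 5 worlds.
For <>~p:
1: successors {2, 6}; ~p there: 2:F, 6:T. ✓
2: successors {3, 4}; ~p there: 3:F, 4:F. ✗
3: successors {5}; ~p there: 5:F. ✗
4: no successors, so <>~p fails. ✗
5: successors {2}; ~p there: 2:F. ✗
6: successors {1}; ~p there: 1:F. ✗
— 1 world.

5 and 1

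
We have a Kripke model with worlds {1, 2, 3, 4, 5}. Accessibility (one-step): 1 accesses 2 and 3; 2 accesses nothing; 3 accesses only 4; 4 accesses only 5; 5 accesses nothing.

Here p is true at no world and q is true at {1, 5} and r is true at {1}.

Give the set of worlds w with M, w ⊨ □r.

1: successors {2, 3}; r there: 2:F, 3:F. ✗
2: no successors, so □r holds vacuously. ✓
3: successors {4}; r there: 4:F. ✗
4: successors {5}; r there: 5:F. ✗
5: no successors, so □r holds vacuously. ✓

{2, 5}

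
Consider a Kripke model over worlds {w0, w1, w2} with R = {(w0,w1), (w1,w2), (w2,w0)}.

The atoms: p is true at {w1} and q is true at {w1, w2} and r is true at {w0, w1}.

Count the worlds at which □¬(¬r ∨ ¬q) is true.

1

w0: successors {w1}; ¬(¬r ∨ ¬q) there: w1:T. ✓
w1: successors {w2}; ¬(¬r ∨ ¬q) there: w2:F. ✗
w2: successors {w0}; ¬(¬r ∨ ¬q) there: w0:F. ✗
Satisfying worlds: {w0}.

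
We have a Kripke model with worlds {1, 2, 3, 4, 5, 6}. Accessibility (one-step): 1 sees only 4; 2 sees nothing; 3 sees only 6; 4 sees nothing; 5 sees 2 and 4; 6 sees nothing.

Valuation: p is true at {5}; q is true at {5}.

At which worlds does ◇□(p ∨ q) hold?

{1, 3, 5}

1: successors {4}; □(p ∨ q) there: 4:T. ✓
2: no successors, so ◇□(p ∨ q) fails. ✗
3: successors {6}; □(p ∨ q) there: 6:T. ✓
4: no successors, so ◇□(p ∨ q) fails. ✗
5: successors {2, 4}; □(p ∨ q) there: 2:T, 4:T. ✓
6: no successors, so ◇□(p ∨ q) fails. ✗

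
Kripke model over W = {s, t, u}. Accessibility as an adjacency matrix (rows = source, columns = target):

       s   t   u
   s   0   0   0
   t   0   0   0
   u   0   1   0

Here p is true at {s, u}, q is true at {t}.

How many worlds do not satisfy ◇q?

s: no successors, so ◇q fails. ✗
t: no successors, so ◇q fails. ✗
u: successors {t}; q there: t:T. ✓
Satisfying worlds: {u}.
So ◇q fails at the other 2 worlds.

2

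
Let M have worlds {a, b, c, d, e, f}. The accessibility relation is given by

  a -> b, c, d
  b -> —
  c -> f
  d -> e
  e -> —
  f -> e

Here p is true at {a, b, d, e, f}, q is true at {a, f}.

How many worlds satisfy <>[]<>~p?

3

a: successors {b, c, d}; []<>~p there: b:T, c:F, d:F. ✓
b: no successors, so <>[]<>~p fails. ✗
c: successors {f}; []<>~p there: f:F. ✗
d: successors {e}; []<>~p there: e:T. ✓
e: no successors, so <>[]<>~p fails. ✗
f: successors {e}; []<>~p there: e:T. ✓
Satisfying worlds: {a, d, f}.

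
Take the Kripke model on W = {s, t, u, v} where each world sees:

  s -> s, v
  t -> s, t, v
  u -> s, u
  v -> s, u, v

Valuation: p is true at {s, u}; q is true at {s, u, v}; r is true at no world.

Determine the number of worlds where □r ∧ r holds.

s: □r is F, r is F. ✗
t: □r is F, r is F. ✗
u: □r is F, r is F. ✗
v: □r is F, r is F. ✗
Satisfying worlds: ∅.

0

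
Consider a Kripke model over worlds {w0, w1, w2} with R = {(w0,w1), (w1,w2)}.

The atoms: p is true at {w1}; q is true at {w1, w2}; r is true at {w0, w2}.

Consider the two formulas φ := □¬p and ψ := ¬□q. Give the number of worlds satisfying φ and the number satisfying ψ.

2 and 0

For □¬p:
w0: successors {w1}; ¬p there: w1:F. ✗
w1: successors {w2}; ¬p there: w2:T. ✓
w2: no successors, so □¬p holds vacuously. ✓
— 2 worlds.
For ¬□q:
w0: □q is T. ✗
w1: □q is T. ✗
w2: □q is T. ✗
— 0 worlds.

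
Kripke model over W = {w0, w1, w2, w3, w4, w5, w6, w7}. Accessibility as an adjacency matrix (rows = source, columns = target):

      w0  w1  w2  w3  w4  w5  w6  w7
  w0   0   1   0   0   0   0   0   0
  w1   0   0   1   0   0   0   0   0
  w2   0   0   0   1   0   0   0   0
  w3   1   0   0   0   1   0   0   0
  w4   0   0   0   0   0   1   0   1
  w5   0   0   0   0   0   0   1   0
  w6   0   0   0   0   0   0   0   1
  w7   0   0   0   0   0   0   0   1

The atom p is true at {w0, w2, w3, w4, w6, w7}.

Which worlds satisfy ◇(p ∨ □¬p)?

w0: successors {w1}; p ∨ □¬p there: w1:F. ✗
w1: successors {w2}; p ∨ □¬p there: w2:T. ✓
w2: successors {w3}; p ∨ □¬p there: w3:T. ✓
w3: successors {w0, w4}; p ∨ □¬p there: w0:T, w4:T. ✓
w4: successors {w5, w7}; p ∨ □¬p there: w5:F, w7:T. ✓
w5: successors {w6}; p ∨ □¬p there: w6:T. ✓
w6: successors {w7}; p ∨ □¬p there: w7:T. ✓
w7: successors {w7}; p ∨ □¬p there: w7:T. ✓

{w1, w2, w3, w4, w5, w6, w7}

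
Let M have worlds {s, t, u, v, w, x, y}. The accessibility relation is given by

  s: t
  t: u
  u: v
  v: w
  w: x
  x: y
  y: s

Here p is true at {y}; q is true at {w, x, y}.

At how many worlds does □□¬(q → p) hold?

s: successors {t}; □¬(q → p) there: t:F. ✗
t: successors {u}; □¬(q → p) there: u:F. ✗
u: successors {v}; □¬(q → p) there: v:T. ✓
v: successors {w}; □¬(q → p) there: w:T. ✓
w: successors {x}; □¬(q → p) there: x:F. ✗
x: successors {y}; □¬(q → p) there: y:F. ✗
y: successors {s}; □¬(q → p) there: s:F. ✗
Satisfying worlds: {u, v}.

2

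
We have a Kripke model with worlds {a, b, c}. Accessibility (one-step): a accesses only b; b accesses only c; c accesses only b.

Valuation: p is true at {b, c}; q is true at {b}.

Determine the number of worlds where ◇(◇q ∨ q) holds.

3

a: successors {b}; ◇q ∨ q there: b:T. ✓
b: successors {c}; ◇q ∨ q there: c:T. ✓
c: successors {b}; ◇q ∨ q there: b:T. ✓
Satisfying worlds: {a, b, c}.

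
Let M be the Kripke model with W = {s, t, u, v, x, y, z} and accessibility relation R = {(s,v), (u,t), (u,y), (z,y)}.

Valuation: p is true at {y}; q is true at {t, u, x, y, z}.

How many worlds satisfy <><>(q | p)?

s: successors {v}; <>(q | p) there: v:F. ✗
t: no successors, so <><>(q | p) fails. ✗
u: successors {t, y}; <>(q | p) there: t:F, y:F. ✗
v: no successors, so <><>(q | p) fails. ✗
x: no successors, so <><>(q | p) fails. ✗
y: no successors, so <><>(q | p) fails. ✗
z: successors {y}; <>(q | p) there: y:F. ✗
Satisfying worlds: ∅.

0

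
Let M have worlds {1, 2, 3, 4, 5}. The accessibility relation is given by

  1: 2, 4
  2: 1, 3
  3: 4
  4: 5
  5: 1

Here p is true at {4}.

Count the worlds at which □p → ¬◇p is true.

1: □p is F, ¬◇p is F. ✓
2: □p is F, ¬◇p is T. ✓
3: □p is T, ¬◇p is F. ✗
4: □p is F, ¬◇p is T. ✓
5: □p is F, ¬◇p is T. ✓
Satisfying worlds: {1, 2, 4, 5}.

4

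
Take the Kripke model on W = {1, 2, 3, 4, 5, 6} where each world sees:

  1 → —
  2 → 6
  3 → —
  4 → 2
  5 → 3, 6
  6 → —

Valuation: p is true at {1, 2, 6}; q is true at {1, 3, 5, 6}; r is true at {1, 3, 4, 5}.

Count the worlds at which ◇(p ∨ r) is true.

3

1: no successors, so ◇(p ∨ r) fails. ✗
2: successors {6}; p ∨ r there: 6:T. ✓
3: no successors, so ◇(p ∨ r) fails. ✗
4: successors {2}; p ∨ r there: 2:T. ✓
5: successors {3, 6}; p ∨ r there: 3:T, 6:T. ✓
6: no successors, so ◇(p ∨ r) fails. ✗
Satisfying worlds: {2, 4, 5}.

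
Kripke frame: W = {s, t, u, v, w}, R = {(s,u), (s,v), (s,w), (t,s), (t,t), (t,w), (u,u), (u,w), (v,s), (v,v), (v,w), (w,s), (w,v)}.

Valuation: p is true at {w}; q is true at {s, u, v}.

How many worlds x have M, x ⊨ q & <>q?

3

s: q is T, <>q is T. ✓
t: q is F, <>q is T. ✗
u: q is T, <>q is T. ✓
v: q is T, <>q is T. ✓
w: q is F, <>q is T. ✗
Satisfying worlds: {s, u, v}.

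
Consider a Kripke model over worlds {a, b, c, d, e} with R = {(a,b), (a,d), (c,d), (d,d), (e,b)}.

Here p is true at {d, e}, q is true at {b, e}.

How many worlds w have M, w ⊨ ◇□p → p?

3

a: ◇□p is T, p is F. ✗
b: ◇□p is F, p is F. ✓
c: ◇□p is T, p is F. ✗
d: ◇□p is T, p is T. ✓
e: ◇□p is T, p is T. ✓
Satisfying worlds: {b, d, e}.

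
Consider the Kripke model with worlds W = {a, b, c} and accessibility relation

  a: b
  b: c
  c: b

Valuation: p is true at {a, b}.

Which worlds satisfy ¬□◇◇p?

{b}

a: □◇◇p is T. ✗
b: □◇◇p is F. ✓
c: □◇◇p is T. ✗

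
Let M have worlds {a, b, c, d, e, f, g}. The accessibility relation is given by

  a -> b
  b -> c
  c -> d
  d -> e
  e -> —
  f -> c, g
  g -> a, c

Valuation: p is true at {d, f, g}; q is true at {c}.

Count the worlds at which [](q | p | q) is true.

4

a: successors {b}; q | p | q there: b:F. ✗
b: successors {c}; q | p | q there: c:T. ✓
c: successors {d}; q | p | q there: d:T. ✓
d: successors {e}; q | p | q there: e:F. ✗
e: no successors, so [](q | p | q) holds vacuously. ✓
f: successors {c, g}; q | p | q there: c:T, g:T. ✓
g: successors {a, c}; q | p | q there: a:F, c:T. ✗
Satisfying worlds: {b, c, e, f}.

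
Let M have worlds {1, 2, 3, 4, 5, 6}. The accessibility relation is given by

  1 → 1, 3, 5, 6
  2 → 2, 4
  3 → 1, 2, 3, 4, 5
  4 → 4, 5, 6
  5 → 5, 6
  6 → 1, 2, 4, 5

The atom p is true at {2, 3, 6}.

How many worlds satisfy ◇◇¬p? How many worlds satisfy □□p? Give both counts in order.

For ◇◇¬p:
1: successors {1, 3, 5, 6}; ◇¬p there: 1:T, 3:T, 5:T, 6:T. ✓
2: successors {2, 4}; ◇¬p there: 2:T, 4:T. ✓
3: successors {1, 2, 3, 4, 5}; ◇¬p there: 1:T, 2:T, 3:T, 4:T, 5:T. ✓
4: successors {4, 5, 6}; ◇¬p there: 4:T, 5:T, 6:T. ✓
5: successors {5, 6}; ◇¬p there: 5:T, 6:T. ✓
6: successors {1, 2, 4, 5}; ◇¬p there: 1:T, 2:T, 4:T, 5:T. ✓
— 6 worlds.
For □□p:
1: successors {1, 3, 5, 6}; □p there: 1:F, 3:F, 5:F, 6:F. ✗
2: successors {2, 4}; □p there: 2:F, 4:F. ✗
3: successors {1, 2, 3, 4, 5}; □p there: 1:F, 2:F, 3:F, 4:F, 5:F. ✗
4: successors {4, 5, 6}; □p there: 4:F, 5:F, 6:F. ✗
5: successors {5, 6}; □p there: 5:F, 6:F. ✗
6: successors {1, 2, 4, 5}; □p there: 1:F, 2:F, 4:F, 5:F. ✗
— 0 worlds.

6 and 0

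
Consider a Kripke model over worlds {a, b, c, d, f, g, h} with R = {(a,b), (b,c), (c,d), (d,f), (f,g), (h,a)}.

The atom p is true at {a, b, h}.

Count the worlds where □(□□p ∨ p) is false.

a: successors {b}; □□p ∨ p there: b:T. ✓
b: successors {c}; □□p ∨ p there: c:F. ✗
c: successors {d}; □□p ∨ p there: d:F. ✗
d: successors {f}; □□p ∨ p there: f:T. ✓
f: successors {g}; □□p ∨ p there: g:T. ✓
g: no successors, so □(□□p ∨ p) holds vacuously. ✓
h: successors {a}; □□p ∨ p there: a:T. ✓
Satisfying worlds: {a, d, f, g, h}.
So □(□□p ∨ p) fails at the other 2 worlds.

2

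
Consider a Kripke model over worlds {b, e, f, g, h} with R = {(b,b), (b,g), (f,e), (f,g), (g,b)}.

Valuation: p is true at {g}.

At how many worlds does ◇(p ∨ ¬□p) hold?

3

b: successors {b, g}; p ∨ ¬□p there: b:T, g:T. ✓
e: no successors, so ◇(p ∨ ¬□p) fails. ✗
f: successors {e, g}; p ∨ ¬□p there: e:F, g:T. ✓
g: successors {b}; p ∨ ¬□p there: b:T. ✓
h: no successors, so ◇(p ∨ ¬□p) fails. ✗
Satisfying worlds: {b, f, g}.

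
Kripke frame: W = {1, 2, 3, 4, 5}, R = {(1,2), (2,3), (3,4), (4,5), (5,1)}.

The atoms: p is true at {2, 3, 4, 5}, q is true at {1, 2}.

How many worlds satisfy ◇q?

1: successors {2}; q there: 2:T. ✓
2: successors {3}; q there: 3:F. ✗
3: successors {4}; q there: 4:F. ✗
4: successors {5}; q there: 5:F. ✗
5: successors {1}; q there: 1:T. ✓
Satisfying worlds: {1, 5}.

2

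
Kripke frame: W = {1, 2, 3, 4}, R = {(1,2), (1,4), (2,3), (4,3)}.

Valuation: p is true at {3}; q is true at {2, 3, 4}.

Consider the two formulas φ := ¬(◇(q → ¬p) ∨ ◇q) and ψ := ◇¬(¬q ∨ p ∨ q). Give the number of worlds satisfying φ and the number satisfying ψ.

1 and 0

For ¬(◇(q → ¬p) ∨ ◇q):
1: ◇(q → ¬p) ∨ ◇q is T. ✗
2: ◇(q → ¬p) ∨ ◇q is T. ✗
3: ◇(q → ¬p) ∨ ◇q is F. ✓
4: ◇(q → ¬p) ∨ ◇q is T. ✗
— 1 world.
For ◇¬(¬q ∨ p ∨ q):
1: successors {2, 4}; ¬(¬q ∨ p ∨ q) there: 2:F, 4:F. ✗
2: successors {3}; ¬(¬q ∨ p ∨ q) there: 3:F. ✗
3: no successors, so ◇¬(¬q ∨ p ∨ q) fails. ✗
4: successors {3}; ¬(¬q ∨ p ∨ q) there: 3:F. ✗
— 0 worlds.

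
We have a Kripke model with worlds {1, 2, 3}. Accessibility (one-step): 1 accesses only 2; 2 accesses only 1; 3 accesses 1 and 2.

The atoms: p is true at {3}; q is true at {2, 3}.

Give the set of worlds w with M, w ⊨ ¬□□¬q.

1: □□¬q is T. ✗
2: □□¬q is F. ✓
3: □□¬q is F. ✓

{2, 3}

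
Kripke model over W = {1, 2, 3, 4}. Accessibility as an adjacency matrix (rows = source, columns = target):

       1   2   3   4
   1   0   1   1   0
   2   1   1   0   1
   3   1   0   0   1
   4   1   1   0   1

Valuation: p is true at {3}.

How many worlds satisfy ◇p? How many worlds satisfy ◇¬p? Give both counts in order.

For ◇p:
1: successors {2, 3}; p there: 2:F, 3:T. ✓
2: successors {1, 2, 4}; p there: 1:F, 2:F, 4:F. ✗
3: successors {1, 4}; p there: 1:F, 4:F. ✗
4: successors {1, 2, 4}; p there: 1:F, 2:F, 4:F. ✗
— 1 world.
For ◇¬p:
1: successors {2, 3}; ¬p there: 2:T, 3:F. ✓
2: successors {1, 2, 4}; ¬p there: 1:T, 2:T, 4:T. ✓
3: successors {1, 4}; ¬p there: 1:T, 4:T. ✓
4: successors {1, 2, 4}; ¬p there: 1:T, 2:T, 4:T. ✓
— 4 worlds.

1 and 4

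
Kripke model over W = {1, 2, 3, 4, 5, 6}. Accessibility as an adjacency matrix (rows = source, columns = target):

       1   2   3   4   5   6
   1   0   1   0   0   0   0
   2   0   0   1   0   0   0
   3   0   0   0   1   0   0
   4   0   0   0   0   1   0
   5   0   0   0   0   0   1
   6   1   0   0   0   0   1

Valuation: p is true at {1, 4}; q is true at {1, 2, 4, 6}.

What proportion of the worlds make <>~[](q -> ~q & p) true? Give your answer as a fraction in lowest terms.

2/3

1: successors {2}; ~[](q -> ~q & p) there: 2:F. ✗
2: successors {3}; ~[](q -> ~q & p) there: 3:T. ✓
3: successors {4}; ~[](q -> ~q & p) there: 4:F. ✗
4: successors {5}; ~[](q -> ~q & p) there: 5:T. ✓
5: successors {6}; ~[](q -> ~q & p) there: 6:T. ✓
6: successors {1, 6}; ~[](q -> ~q & p) there: 1:T, 6:T. ✓
That's 4 of 6 worlds, so 4/6 = 2/3.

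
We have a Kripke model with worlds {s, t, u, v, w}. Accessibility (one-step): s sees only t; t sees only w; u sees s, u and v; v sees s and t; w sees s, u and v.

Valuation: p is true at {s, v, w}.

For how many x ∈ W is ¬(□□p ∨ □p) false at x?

2

s: □□p ∨ □p is T. ✗
t: □□p ∨ □p is T. ✗
u: □□p ∨ □p is F. ✓
v: □□p ∨ □p is F. ✓
w: □□p ∨ □p is F. ✓
Satisfying worlds: {u, v, w}.
So ¬(□□p ∨ □p) fails at the other 2 worlds.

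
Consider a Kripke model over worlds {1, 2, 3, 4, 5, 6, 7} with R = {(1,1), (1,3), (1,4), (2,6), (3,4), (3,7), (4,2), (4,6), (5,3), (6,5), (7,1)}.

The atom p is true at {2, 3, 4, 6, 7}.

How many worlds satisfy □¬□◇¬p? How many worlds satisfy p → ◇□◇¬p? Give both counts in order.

5 and 4

For □¬□◇¬p:
1: successors {1, 3, 4}; ¬□◇¬p there: 1:T, 3:T, 4:T. ✓
2: successors {6}; ¬□◇¬p there: 6:T. ✓
3: successors {4, 7}; ¬□◇¬p there: 4:T, 7:F. ✗
4: successors {2, 6}; ¬□◇¬p there: 2:F, 6:T. ✗
5: successors {3}; ¬□◇¬p there: 3:T. ✓
6: successors {5}; ¬□◇¬p there: 5:T. ✓
7: successors {1}; ¬□◇¬p there: 1:T. ✓
— 5 worlds.
For p → ◇□◇¬p:
1: p is F, ◇□◇¬p is F. ✓
2: p is T, ◇□◇¬p is F. ✗
3: p is T, ◇□◇¬p is T. ✓
4: p is T, ◇□◇¬p is T. ✓
5: p is F, ◇□◇¬p is F. ✓
6: p is T, ◇□◇¬p is F. ✗
7: p is T, ◇□◇¬p is F. ✗
— 4 worlds.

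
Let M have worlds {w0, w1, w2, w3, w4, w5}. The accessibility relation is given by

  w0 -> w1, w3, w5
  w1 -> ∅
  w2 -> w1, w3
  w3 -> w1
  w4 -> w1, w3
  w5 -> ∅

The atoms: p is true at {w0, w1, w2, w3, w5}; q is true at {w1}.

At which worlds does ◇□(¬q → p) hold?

w0: successors {w1, w3, w5}; □(¬q → p) there: w1:T, w3:T, w5:T. ✓
w1: no successors, so ◇□(¬q → p) fails. ✗
w2: successors {w1, w3}; □(¬q → p) there: w1:T, w3:T. ✓
w3: successors {w1}; □(¬q → p) there: w1:T. ✓
w4: successors {w1, w3}; □(¬q → p) there: w1:T, w3:T. ✓
w5: no successors, so ◇□(¬q → p) fails. ✗

{w0, w2, w3, w4}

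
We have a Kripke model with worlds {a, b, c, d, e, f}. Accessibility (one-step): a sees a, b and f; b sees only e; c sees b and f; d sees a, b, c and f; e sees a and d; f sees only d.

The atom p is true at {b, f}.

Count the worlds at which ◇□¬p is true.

4

a: successors {a, b, f}; □¬p there: a:F, b:T, f:T. ✓
b: successors {e}; □¬p there: e:T. ✓
c: successors {b, f}; □¬p there: b:T, f:T. ✓
d: successors {a, b, c, f}; □¬p there: a:F, b:T, c:F, f:T. ✓
e: successors {a, d}; □¬p there: a:F, d:F. ✗
f: successors {d}; □¬p there: d:F. ✗
Satisfying worlds: {a, b, c, d}.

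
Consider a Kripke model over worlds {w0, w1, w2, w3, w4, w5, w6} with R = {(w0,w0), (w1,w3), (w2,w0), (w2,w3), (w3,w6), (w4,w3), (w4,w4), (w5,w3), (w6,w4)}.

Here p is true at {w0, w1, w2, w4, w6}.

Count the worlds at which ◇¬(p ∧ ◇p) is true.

w0: successors {w0}; ¬(p ∧ ◇p) there: w0:F. ✗
w1: successors {w3}; ¬(p ∧ ◇p) there: w3:T. ✓
w2: successors {w0, w3}; ¬(p ∧ ◇p) there: w0:F, w3:T. ✓
w3: successors {w6}; ¬(p ∧ ◇p) there: w6:F. ✗
w4: successors {w3, w4}; ¬(p ∧ ◇p) there: w3:T, w4:F. ✓
w5: successors {w3}; ¬(p ∧ ◇p) there: w3:T. ✓
w6: successors {w4}; ¬(p ∧ ◇p) there: w4:F. ✗
Satisfying worlds: {w1, w2, w4, w5}.

4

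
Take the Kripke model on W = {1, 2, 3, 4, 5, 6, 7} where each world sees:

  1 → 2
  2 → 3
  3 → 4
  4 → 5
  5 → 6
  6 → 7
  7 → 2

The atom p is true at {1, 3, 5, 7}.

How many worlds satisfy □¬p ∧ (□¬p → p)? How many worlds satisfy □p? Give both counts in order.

4 and 3

For □¬p ∧ (□¬p → p):
1: □¬p is T, □¬p → p is T. ✓
2: □¬p is F, □¬p → p is T. ✗
3: □¬p is T, □¬p → p is T. ✓
4: □¬p is F, □¬p → p is T. ✗
5: □¬p is T, □¬p → p is T. ✓
6: □¬p is F, □¬p → p is T. ✗
7: □¬p is T, □¬p → p is T. ✓
— 4 worlds.
For □p:
1: successors {2}; p there: 2:F. ✗
2: successors {3}; p there: 3:T. ✓
3: successors {4}; p there: 4:F. ✗
4: successors {5}; p there: 5:T. ✓
5: successors {6}; p there: 6:F. ✗
6: successors {7}; p there: 7:T. ✓
7: successors {2}; p there: 2:F. ✗
— 3 worlds.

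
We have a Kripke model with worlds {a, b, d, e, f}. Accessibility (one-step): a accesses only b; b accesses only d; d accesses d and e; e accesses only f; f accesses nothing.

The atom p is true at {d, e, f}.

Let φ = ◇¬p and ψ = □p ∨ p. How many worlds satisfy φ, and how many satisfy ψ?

1 and 4

For ◇¬p:
a: successors {b}; ¬p there: b:T. ✓
b: successors {d}; ¬p there: d:F. ✗
d: successors {d, e}; ¬p there: d:F, e:F. ✗
e: successors {f}; ¬p there: f:F. ✗
f: no successors, so ◇¬p fails. ✗
— 1 world.
For □p ∨ p:
a: □p is F, p is F. ✗
b: □p is T, p is F. ✓
d: □p is T, p is T. ✓
e: □p is T, p is T. ✓
f: □p is T, p is T. ✓
— 4 worlds.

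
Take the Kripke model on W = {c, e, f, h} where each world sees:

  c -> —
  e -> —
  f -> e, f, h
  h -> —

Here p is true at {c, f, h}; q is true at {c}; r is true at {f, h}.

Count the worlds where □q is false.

c: no successors, so □q holds vacuously. ✓
e: no successors, so □q holds vacuously. ✓
f: successors {e, f, h}; q there: e:F, f:F, h:F. ✗
h: no successors, so □q holds vacuously. ✓
Satisfying worlds: {c, e, h}.
So □q fails at the other 1 world.

1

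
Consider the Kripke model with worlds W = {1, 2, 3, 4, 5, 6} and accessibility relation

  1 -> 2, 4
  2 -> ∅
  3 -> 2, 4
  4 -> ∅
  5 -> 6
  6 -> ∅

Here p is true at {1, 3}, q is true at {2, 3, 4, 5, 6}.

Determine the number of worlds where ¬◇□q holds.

3

1: ◇□q is T. ✗
2: ◇□q is F. ✓
3: ◇□q is T. ✗
4: ◇□q is F. ✓
5: ◇□q is T. ✗
6: ◇□q is F. ✓
Satisfying worlds: {2, 4, 6}.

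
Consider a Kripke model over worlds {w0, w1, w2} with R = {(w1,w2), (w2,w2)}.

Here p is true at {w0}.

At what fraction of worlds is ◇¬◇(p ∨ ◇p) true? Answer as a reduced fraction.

w0: no successors, so ◇¬◇(p ∨ ◇p) fails. ✗
w1: successors {w2}; ¬◇(p ∨ ◇p) there: w2:T. ✓
w2: successors {w2}; ¬◇(p ∨ ◇p) there: w2:T. ✓
That's 2 of 3 worlds, so 2/3.

2/3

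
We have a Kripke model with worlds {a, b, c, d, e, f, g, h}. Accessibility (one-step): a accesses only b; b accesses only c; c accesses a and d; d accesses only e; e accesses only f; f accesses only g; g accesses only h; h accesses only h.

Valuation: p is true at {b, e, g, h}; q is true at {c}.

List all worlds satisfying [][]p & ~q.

a: [][]p is F, ~q is T. ✗
b: [][]p is F, ~q is T. ✗
c: [][]p is T, ~q is F. ✗
d: [][]p is F, ~q is T. ✗
e: [][]p is T, ~q is T. ✓
f: [][]p is T, ~q is T. ✓
g: [][]p is T, ~q is T. ✓
h: [][]p is T, ~q is T. ✓

{e, f, g, h}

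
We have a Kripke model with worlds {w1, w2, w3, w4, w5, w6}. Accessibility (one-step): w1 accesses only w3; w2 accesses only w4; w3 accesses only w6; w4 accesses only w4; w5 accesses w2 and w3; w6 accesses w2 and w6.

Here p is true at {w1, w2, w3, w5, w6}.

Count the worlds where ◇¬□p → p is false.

1

w1: ◇¬□p is F, p is T. ✓
w2: ◇¬□p is T, p is T. ✓
w3: ◇¬□p is F, p is T. ✓
w4: ◇¬□p is T, p is F. ✗
w5: ◇¬□p is T, p is T. ✓
w6: ◇¬□p is T, p is T. ✓
Satisfying worlds: {w1, w2, w3, w5, w6}.
So ◇¬□p → p fails at the other 1 world.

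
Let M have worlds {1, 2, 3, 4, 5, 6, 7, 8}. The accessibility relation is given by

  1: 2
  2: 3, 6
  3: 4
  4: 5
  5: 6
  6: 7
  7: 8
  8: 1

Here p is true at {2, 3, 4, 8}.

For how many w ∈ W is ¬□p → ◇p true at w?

1: ¬□p is F, ◇p is T. ✓
2: ¬□p is T, ◇p is T. ✓
3: ¬□p is F, ◇p is T. ✓
4: ¬□p is T, ◇p is F. ✗
5: ¬□p is T, ◇p is F. ✗
6: ¬□p is T, ◇p is F. ✗
7: ¬□p is F, ◇p is T. ✓
8: ¬□p is T, ◇p is F. ✗
Satisfying worlds: {1, 2, 3, 7}.

4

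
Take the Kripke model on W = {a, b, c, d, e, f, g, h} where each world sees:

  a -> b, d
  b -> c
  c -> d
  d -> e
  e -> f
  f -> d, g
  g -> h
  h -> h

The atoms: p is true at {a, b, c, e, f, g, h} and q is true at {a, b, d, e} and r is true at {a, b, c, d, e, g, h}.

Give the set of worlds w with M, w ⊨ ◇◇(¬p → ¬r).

a: successors {b, d}; ◇(¬p → ¬r) there: b:T, d:T. ✓
b: successors {c}; ◇(¬p → ¬r) there: c:F. ✗
c: successors {d}; ◇(¬p → ¬r) there: d:T. ✓
d: successors {e}; ◇(¬p → ¬r) there: e:T. ✓
e: successors {f}; ◇(¬p → ¬r) there: f:T. ✓
f: successors {d, g}; ◇(¬p → ¬r) there: d:T, g:T. ✓
g: successors {h}; ◇(¬p → ¬r) there: h:T. ✓
h: successors {h}; ◇(¬p → ¬r) there: h:T. ✓

{a, c, d, e, f, g, h}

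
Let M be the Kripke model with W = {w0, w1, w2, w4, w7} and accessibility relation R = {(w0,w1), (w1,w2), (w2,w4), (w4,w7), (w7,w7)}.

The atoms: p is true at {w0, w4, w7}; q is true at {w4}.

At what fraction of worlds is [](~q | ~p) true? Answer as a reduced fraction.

w0: successors {w1}; ~q | ~p there: w1:T. ✓
w1: successors {w2}; ~q | ~p there: w2:T. ✓
w2: successors {w4}; ~q | ~p there: w4:F. ✗
w4: successors {w7}; ~q | ~p there: w7:T. ✓
w7: successors {w7}; ~q | ~p there: w7:T. ✓
That's 4 of 5 worlds, so 4/5.

4/5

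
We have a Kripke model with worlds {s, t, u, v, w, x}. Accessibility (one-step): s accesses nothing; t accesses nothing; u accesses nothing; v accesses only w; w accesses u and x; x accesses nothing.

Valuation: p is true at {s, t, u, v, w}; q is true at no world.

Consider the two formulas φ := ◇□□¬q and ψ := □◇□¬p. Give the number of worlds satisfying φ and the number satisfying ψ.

For ◇□□¬q:
s: no successors, so ◇□□¬q fails. ✗
t: no successors, so ◇□□¬q fails. ✗
u: no successors, so ◇□□¬q fails. ✗
v: successors {w}; □□¬q there: w:T. ✓
w: successors {u, x}; □□¬q there: u:T, x:T. ✓
x: no successors, so ◇□□¬q fails. ✗
— 2 worlds.
For □◇□¬p:
s: no successors, so □◇□¬p holds vacuously. ✓
t: no successors, so □◇□¬p holds vacuously. ✓
u: no successors, so □◇□¬p holds vacuously. ✓
v: successors {w}; ◇□¬p there: w:T. ✓
w: successors {u, x}; ◇□¬p there: u:F, x:F. ✗
x: no successors, so □◇□¬p holds vacuously. ✓
— 5 worlds.

2 and 5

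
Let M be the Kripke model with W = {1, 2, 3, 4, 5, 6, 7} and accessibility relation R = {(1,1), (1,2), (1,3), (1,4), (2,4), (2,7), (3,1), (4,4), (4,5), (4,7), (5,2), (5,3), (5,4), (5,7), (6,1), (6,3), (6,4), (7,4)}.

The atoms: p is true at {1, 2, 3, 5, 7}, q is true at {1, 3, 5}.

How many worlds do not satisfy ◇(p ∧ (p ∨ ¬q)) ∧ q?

4

1: ◇(p ∧ (p ∨ ¬q)) is T, q is T. ✓
2: ◇(p ∧ (p ∨ ¬q)) is T, q is F. ✗
3: ◇(p ∧ (p ∨ ¬q)) is T, q is T. ✓
4: ◇(p ∧ (p ∨ ¬q)) is T, q is F. ✗
5: ◇(p ∧ (p ∨ ¬q)) is T, q is T. ✓
6: ◇(p ∧ (p ∨ ¬q)) is T, q is F. ✗
7: ◇(p ∧ (p ∨ ¬q)) is F, q is F. ✗
Satisfying worlds: {1, 3, 5}.
So ◇(p ∧ (p ∨ ¬q)) ∧ q fails at the other 4 worlds.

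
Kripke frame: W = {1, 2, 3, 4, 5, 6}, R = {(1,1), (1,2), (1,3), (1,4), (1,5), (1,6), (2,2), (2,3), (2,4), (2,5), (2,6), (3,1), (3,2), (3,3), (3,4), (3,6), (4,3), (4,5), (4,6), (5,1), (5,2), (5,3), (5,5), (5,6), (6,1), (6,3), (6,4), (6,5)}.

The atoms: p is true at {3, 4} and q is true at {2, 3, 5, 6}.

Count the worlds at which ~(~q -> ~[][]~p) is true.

0

1: ~q -> ~[][]~p is T. ✗
2: ~q -> ~[][]~p is T. ✗
3: ~q -> ~[][]~p is T. ✗
4: ~q -> ~[][]~p is T. ✗
5: ~q -> ~[][]~p is T. ✗
6: ~q -> ~[][]~p is T. ✗
Satisfying worlds: ∅.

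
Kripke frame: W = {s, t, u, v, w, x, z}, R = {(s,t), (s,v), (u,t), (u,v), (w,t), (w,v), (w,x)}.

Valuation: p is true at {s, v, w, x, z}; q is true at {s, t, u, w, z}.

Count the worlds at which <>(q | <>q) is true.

s: successors {t, v}; q | <>q there: t:T, v:F. ✓
t: no successors, so <>(q | <>q) fails. ✗
u: successors {t, v}; q | <>q there: t:T, v:F. ✓
v: no successors, so <>(q | <>q) fails. ✗
w: successors {t, v, x}; q | <>q there: t:T, v:F, x:F. ✓
x: no successors, so <>(q | <>q) fails. ✗
z: no successors, so <>(q | <>q) fails. ✗
Satisfying worlds: {s, u, w}.

3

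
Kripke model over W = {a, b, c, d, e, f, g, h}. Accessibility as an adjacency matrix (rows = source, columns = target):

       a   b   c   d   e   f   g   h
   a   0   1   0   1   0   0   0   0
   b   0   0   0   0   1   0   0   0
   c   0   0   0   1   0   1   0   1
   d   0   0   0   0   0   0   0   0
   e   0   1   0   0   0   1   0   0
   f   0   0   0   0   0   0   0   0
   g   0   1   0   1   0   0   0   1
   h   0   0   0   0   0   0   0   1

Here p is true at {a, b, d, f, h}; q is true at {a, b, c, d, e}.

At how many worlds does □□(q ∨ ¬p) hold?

a: successors {b, d}; □(q ∨ ¬p) there: b:T, d:T. ✓
b: successors {e}; □(q ∨ ¬p) there: e:F. ✗
c: successors {d, f, h}; □(q ∨ ¬p) there: d:T, f:T, h:F. ✗
d: no successors, so □□(q ∨ ¬p) holds vacuously. ✓
e: successors {b, f}; □(q ∨ ¬p) there: b:T, f:T. ✓
f: no successors, so □□(q ∨ ¬p) holds vacuously. ✓
g: successors {b, d, h}; □(q ∨ ¬p) there: b:T, d:T, h:F. ✗
h: successors {h}; □(q ∨ ¬p) there: h:F. ✗
Satisfying worlds: {a, d, e, f}.

4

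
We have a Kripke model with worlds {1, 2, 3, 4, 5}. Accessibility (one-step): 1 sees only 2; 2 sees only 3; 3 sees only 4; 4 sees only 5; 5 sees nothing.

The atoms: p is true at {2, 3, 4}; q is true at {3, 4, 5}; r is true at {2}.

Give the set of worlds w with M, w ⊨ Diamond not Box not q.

{1, 2, 3}

1: successors {2}; not Box not q there: 2:T. ✓
2: successors {3}; not Box not q there: 3:T. ✓
3: successors {4}; not Box not q there: 4:T. ✓
4: successors {5}; not Box not q there: 5:F. ✗
5: no successors, so Diamond not Box not q fails. ✗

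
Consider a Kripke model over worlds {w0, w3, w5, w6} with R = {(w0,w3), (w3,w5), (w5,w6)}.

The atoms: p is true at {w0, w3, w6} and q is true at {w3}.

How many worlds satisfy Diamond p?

2

w0: successors {w3}; p there: w3:T. ✓
w3: successors {w5}; p there: w5:F. ✗
w5: successors {w6}; p there: w6:T. ✓
w6: no successors, so Diamond p fails. ✗
Satisfying worlds: {w0, w5}.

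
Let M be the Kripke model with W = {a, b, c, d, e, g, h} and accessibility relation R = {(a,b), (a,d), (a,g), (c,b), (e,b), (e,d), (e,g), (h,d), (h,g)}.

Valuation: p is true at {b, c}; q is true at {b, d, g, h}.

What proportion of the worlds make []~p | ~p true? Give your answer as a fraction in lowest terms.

6/7

a: []~p is F, ~p is T. ✓
b: []~p is T, ~p is F. ✓
c: []~p is F, ~p is F. ✗
d: []~p is T, ~p is T. ✓
e: []~p is F, ~p is T. ✓
g: []~p is T, ~p is T. ✓
h: []~p is T, ~p is T. ✓
That's 6 of 7 worlds, so 6/7.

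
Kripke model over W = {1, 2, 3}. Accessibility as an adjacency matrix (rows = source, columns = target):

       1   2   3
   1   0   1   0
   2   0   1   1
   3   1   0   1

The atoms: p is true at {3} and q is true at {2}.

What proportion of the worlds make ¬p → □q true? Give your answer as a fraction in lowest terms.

1: ¬p is T, □q is T. ✓
2: ¬p is T, □q is F. ✗
3: ¬p is F, □q is F. ✓
That's 2 of 3 worlds, so 2/3.

2/3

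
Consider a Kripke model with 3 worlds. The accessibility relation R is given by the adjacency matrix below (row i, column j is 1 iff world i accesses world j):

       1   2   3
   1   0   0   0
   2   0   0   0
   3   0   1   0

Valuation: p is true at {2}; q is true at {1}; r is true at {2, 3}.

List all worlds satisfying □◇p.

{1, 2}

1: no successors, so □◇p holds vacuously. ✓
2: no successors, so □◇p holds vacuously. ✓
3: successors {2}; ◇p there: 2:F. ✗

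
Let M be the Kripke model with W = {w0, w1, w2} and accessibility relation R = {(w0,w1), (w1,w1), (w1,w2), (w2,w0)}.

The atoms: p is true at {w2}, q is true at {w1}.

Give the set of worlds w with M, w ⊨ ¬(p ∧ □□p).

w0: p ∧ □□p is F. ✓
w1: p ∧ □□p is F. ✓
w2: p ∧ □□p is F. ✓

{w0, w1, w2}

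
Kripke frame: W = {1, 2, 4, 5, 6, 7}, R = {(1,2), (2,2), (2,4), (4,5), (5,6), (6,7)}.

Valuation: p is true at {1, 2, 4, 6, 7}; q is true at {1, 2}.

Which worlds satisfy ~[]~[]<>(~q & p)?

{2, 4, 6}

1: []~[]<>(~q & p) is T. ✗
2: []~[]<>(~q & p) is F. ✓
4: []~[]<>(~q & p) is F. ✓
5: []~[]<>(~q & p) is T. ✗
6: []~[]<>(~q & p) is F. ✓
7: []~[]<>(~q & p) is T. ✗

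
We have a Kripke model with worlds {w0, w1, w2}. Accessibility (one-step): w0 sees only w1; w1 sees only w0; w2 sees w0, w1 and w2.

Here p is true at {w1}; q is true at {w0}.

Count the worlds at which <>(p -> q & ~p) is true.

w0: successors {w1}; p -> q & ~p there: w1:F. ✗
w1: successors {w0}; p -> q & ~p there: w0:T. ✓
w2: successors {w0, w1, w2}; p -> q & ~p there: w0:T, w1:F, w2:T. ✓
Satisfying worlds: {w1, w2}.

2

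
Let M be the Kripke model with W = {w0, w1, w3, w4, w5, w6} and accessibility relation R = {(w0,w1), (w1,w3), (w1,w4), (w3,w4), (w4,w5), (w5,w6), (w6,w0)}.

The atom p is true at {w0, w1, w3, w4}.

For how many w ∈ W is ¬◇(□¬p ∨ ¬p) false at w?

w0: ◇(□¬p ∨ ¬p) is F. ✓
w1: ◇(□¬p ∨ ¬p) is T. ✗
w3: ◇(□¬p ∨ ¬p) is T. ✗
w4: ◇(□¬p ∨ ¬p) is T. ✗
w5: ◇(□¬p ∨ ¬p) is T. ✗
w6: ◇(□¬p ∨ ¬p) is F. ✓
Satisfying worlds: {w0, w6}.
So ¬◇(□¬p ∨ ¬p) fails at the other 4 worlds.

4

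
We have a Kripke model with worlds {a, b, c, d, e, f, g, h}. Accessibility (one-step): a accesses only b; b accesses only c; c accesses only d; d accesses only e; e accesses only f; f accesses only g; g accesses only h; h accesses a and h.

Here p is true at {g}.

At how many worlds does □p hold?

a: successors {b}; p there: b:F. ✗
b: successors {c}; p there: c:F. ✗
c: successors {d}; p there: d:F. ✗
d: successors {e}; p there: e:F. ✗
e: successors {f}; p there: f:F. ✗
f: successors {g}; p there: g:T. ✓
g: successors {h}; p there: h:F. ✗
h: successors {a, h}; p there: a:F, h:F. ✗
Satisfying worlds: {f}.

1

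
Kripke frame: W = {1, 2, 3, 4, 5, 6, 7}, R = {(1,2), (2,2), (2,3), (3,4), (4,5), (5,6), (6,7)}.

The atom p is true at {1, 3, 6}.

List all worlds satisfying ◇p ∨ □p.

1: ◇p is F, □p is F. ✗
2: ◇p is T, □p is F. ✓
3: ◇p is F, □p is F. ✗
4: ◇p is F, □p is F. ✗
5: ◇p is T, □p is T. ✓
6: ◇p is F, □p is F. ✗
7: ◇p is F, □p is T. ✓

{2, 5, 7}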